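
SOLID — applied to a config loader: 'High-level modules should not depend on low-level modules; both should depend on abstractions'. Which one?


This describes the Dependency Inversion Principle (DIP)

Dependency Inversion Principle (DIP)


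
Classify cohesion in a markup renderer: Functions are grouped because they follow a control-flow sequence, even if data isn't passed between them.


Reasoning: Grouped by order of execution within a routine, not by data flow
Type: Procedural cohesion

Procedural cohesion


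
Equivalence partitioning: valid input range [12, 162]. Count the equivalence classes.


Valid range: [12, 162]
Class 1: x < 12 — invalid
Class 2: 12 ≤ x ≤ 162 — valid
Class 3: x > 162 — invalid
Total equivalence classes: 3

3 equivalence classes


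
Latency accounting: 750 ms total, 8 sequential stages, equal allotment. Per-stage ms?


Formula: per_stage = total_budget / stages
per_stage = 750 / 8
per_stage = 93.75 ms

93.75 ms


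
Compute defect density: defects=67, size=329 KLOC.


Defect density = defects / KLOC
Defect density = 67 / 329
Defect density = 0.204 defects/KLOC

0.204 defects/KLOC


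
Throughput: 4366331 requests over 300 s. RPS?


Formula: throughput = requests / seconds
throughput = 4366331 / 300
throughput = 14554.44 requests/second

14554.44 requests/second


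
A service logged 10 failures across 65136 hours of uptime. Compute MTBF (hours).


Formula: MTBF = Total operating time / Number of failures
MTBF = 65136 / 10
MTBF = 6513.6 hours

6513.6 hours


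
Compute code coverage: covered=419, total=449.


Coverage = covered / total * 100
Coverage = 419 / 449 * 100
Coverage = 93.32%

93.32%


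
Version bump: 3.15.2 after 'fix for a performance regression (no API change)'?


Current: 3.15.2
Change category: 'fix for a performance regression (no API change)' → patch bump
SemVer rule: patch bump → increment PATCH (MAJOR and MINOR unchanged)
New: 3.15.3

3.15.3


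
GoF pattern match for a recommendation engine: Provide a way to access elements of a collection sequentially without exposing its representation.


This matches the Iterator pattern

Iterator


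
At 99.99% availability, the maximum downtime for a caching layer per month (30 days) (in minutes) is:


Formula: allowed downtime = period * (100 - SLA) / 100
Period (month (30 days)) = 43200 minutes
Unavailability fraction = (100 - 99.99) / 100
Allowed downtime = 43200 * (100 - 99.99) / 100
Allowed downtime = 4.32 minutes

4.32 minutes


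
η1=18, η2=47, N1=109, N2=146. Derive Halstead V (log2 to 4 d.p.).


Formula: V = N * log2(η), where N = N1 + N2 and η = η1 + η2
η = 18 + 47 = 65
N = 109 + 146 = 255
log2(65) ≈ 6.0224
V = 255 * 6.0224 = 1535.71

1535.71


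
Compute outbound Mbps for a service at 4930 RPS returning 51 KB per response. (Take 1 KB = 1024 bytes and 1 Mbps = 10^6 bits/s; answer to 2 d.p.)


Formula: Mbps = payload_bytes * RPS * 8 / 1e6
Payload per request = 51 KB = 51 * 1024 = 52224 bytes
Total bytes/sec = 52224 * 4930 = 257464320
Total bits/sec = 257464320 * 8 = 2059714560
Mbps = 2059714560 / 1e6 = 2059.71

2059.71 Mbps


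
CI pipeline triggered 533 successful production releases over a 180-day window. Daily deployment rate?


Formula: deployments per day = releases / days
= 533 / 180
= 2.961 deploys/day
(equivalently, 20.73 deploys/week)

2.961 deploys/day


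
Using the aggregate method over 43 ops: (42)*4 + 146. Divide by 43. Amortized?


Formula: Amortized cost = Total cost / Operations
Total cost = (42 * 4) + (1 * 146)
Total cost = 168 + 146 = 314
Amortized = 314 / 43 = 7.3023

7.3023


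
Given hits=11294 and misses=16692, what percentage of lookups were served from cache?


Formula: hit rate = hits / (hits + misses) * 100
hit rate = 11294 / (11294 + 16692) * 100
hit rate = 11294 / 27986 * 100
hit rate = 40.36%

40.36%


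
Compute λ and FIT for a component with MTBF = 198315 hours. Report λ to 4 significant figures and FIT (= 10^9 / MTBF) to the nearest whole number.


Formula: λ = 1 / MTBF; FIT = λ × 1e9 = 1e9 / MTBF
λ = 1 / 198315 ≈ 5.042e-06 failures/hour
FIT = 1e9 / 198315 ≈ 5042 failures per 1e9 hours (nearest whole number)

λ = 5.042e-06 /h, FIT = 5042


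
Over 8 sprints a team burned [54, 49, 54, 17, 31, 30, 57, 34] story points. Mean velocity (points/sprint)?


Formula: Avg velocity = Total points / Number of sprints
Points: [54, 49, 54, 17, 31, 30, 57, 34]
Sum = 54 + 49 + 54 + 17 + 31 + 30 + 57 + 34 = 326
Avg velocity = 326 / 8 = 40.75 points/sprint

40.75 points/sprint


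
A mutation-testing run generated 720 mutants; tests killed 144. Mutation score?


Mutation score = killed / total * 100
Mutation score = 144 / 720 * 100
Mutation score = 20.0%

20.0%


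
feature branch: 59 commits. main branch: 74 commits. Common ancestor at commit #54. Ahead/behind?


Common ancestor: commit #54
feature commits after divergence: 59 - 54 = 5
main commits after divergence: 74 - 54 = 20
feature is 5 commits ahead of main
main is 20 commits ahead of feature

feature ahead: 5, main ahead: 20


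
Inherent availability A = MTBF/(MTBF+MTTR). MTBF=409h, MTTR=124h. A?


Availability = MTBF / (MTBF + MTTR)
Availability = 409 / (409 + 124)
Availability = 409 / 533
Availability = 76.7355%

76.7355%


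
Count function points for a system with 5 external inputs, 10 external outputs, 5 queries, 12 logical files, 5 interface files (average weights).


UFP = EI*4 + EO*5 + EQ*4 + ILF*10 + EIF*7
UFP = 5*4 + 10*5 + 5*4 + 12*10 + 5*7
UFP = 20 + 50 + 20 + 120 + 35
UFP = 245

245


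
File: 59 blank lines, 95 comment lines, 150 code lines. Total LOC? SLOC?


Total LOC = blank + comment + code
Total LOC = 59 + 95 + 150 = 304
SLOC (source only) = code = 150

Total LOC: 304, SLOC: 150


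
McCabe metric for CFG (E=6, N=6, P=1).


Formula: V(G) = E - N + 2P
V(G) = 6 - 6 + 2*1
V(G) = 0 + 2
V(G) = 2

2


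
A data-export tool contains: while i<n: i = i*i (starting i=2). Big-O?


Reasoning: squaring drives double-exponential growth; iterations ~ log log n
Complexity: O(log log n)

O(log log n)


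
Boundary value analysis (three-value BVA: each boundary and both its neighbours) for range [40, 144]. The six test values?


Range: [40, 144]
Boundaries: just below min, min, min+1, max-1, max, just above max
Values: [39, 40, 41, 143, 144, 145]

[39, 40, 41, 143, 144, 145]


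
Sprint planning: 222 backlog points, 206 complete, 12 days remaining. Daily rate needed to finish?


Formula: Required rate = Remaining points / Days left
Remaining = 222 - 206 = 16 points
Required rate = 16 / 12 = 1.33 points/day

1.33 points/day


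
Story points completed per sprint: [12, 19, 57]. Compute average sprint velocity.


Formula: Avg velocity = Total points / Number of sprints
Points: [12, 19, 57]
Sum = 12 + 19 + 57 = 88
Avg velocity = 88 / 3 = 29.33 points/sprint

29.33 points/sprint


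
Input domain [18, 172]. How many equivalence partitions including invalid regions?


Valid range: [18, 172]
Class 1: x < 18 — invalid
Class 2: 18 ≤ x ≤ 172 — valid
Class 3: x > 172 — invalid
Total equivalence classes: 3

3 equivalence classes


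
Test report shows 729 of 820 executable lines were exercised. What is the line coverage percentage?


Coverage = covered / total * 100
Coverage = 729 / 820 * 100
Coverage = 88.9%

88.9%


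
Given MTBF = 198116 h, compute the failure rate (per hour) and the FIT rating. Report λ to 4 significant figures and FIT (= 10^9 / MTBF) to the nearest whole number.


Formula: λ = 1 / MTBF; FIT = λ × 1e9 = 1e9 / MTBF
λ = 1 / 198116 ≈ 5.048e-06 failures/hour
FIT = 1e9 / 198116 ≈ 5048 failures per 1e9 hours (nearest whole number)

λ = 5.048e-06 /h, FIT = 5048


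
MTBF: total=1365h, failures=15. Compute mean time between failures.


Formula: MTBF = Total operating time / Number of failures
MTBF = 1365 / 15
MTBF = 91.0 hours

91.0 hours


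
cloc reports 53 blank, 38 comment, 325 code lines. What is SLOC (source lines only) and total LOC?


Total LOC = blank + comment + code
Total LOC = 53 + 38 + 325 = 416
SLOC (source only) = code = 325

Total LOC: 416, SLOC: 325


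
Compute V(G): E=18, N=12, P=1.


Formula: V(G) = E - N + 2P
V(G) = 18 - 12 + 2*1
V(G) = 6 + 2
V(G) = 8

8


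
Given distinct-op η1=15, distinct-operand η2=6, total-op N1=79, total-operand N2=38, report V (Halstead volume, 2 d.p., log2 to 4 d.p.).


Formula: V = N * log2(η), where N = N1 + N2 and η = η1 + η2
η = 15 + 6 = 21
N = 79 + 38 = 117
log2(21) ≈ 4.3923
V = 117 * 4.3923 = 513.90

513.90


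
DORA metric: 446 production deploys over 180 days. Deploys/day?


Formula: deployments per day = releases / days
= 446 / 180
= 2.478 deploys/day
(equivalently, 17.34 deploys/week)

2.478 deploys/day


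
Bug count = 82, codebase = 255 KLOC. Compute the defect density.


Defect density = defects / KLOC
Defect density = 82 / 255
Defect density = 0.322 defects/KLOC

0.322 defects/KLOC


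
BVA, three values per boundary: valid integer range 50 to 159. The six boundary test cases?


Range: [50, 159]
Boundaries: just below min, min, min+1, max-1, max, just above max
Values: [49, 50, 51, 158, 159, 160]

[49, 50, 51, 158, 159, 160]


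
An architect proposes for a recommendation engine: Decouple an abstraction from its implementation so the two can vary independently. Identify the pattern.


This matches the Bridge pattern

Bridge


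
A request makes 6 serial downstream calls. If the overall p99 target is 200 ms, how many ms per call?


Formula: per_stage = total_budget / stages
per_stage = 200 / 6
per_stage = 33.33 ms

33.33 ms


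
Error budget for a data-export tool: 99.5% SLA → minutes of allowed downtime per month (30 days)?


Formula: allowed downtime = period * (100 - SLA) / 100
Period (month (30 days)) = 43200 minutes
Unavailability fraction = (100 - 99.5) / 100
Allowed downtime = 43200 * (100 - 99.5) / 100
Allowed downtime = 216.0 minutes

216.0 minutes


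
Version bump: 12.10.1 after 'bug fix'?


Current: 12.10.1
Change category: 'bug fix' → patch bump
SemVer rule: patch bump → increment PATCH (MAJOR and MINOR unchanged)
New: 12.10.2

12.10.2


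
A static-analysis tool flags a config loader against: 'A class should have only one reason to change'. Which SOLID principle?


This describes the Single Responsibility Principle (SRP)

Single Responsibility Principle (SRP)


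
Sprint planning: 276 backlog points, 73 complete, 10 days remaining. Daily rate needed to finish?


Formula: Required rate = Remaining points / Days left
Remaining = 276 - 73 = 203 points
Required rate = 203 / 10 = 20.3 points/day

20.3 points/day


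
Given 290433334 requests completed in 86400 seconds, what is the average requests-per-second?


Formula: throughput = requests / seconds
throughput = 290433334 / 86400
throughput = 3361.5 requests/second

3361.5 requests/second


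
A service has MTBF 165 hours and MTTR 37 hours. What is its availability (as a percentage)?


Availability = MTBF / (MTBF + MTTR)
Availability = 165 / (165 + 37)
Availability = 165 / 202
Availability = 81.6832%

81.6832%


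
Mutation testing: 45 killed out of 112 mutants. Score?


Mutation score = killed / total * 100
Mutation score = 45 / 112 * 100
Mutation score = 40.18%

40.18%


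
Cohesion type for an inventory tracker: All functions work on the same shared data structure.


Reasoning: Functions share data
Type: Communicational cohesion

Communicational cohesion


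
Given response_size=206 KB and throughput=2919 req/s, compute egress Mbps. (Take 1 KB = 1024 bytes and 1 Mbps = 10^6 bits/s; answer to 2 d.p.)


Formula: Mbps = payload_bytes * RPS * 8 / 1e6
Payload per request = 206 KB = 206 * 1024 = 210944 bytes
Total bytes/sec = 210944 * 2919 = 615745536
Total bits/sec = 615745536 * 8 = 4925964288
Mbps = 4925964288 / 1e6 = 4925.96

4925.96 Mbps


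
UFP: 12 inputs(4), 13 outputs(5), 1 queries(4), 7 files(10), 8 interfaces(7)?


UFP = EI*4 + EO*5 + EQ*4 + ILF*10 + EIF*7
UFP = 12*4 + 13*5 + 1*4 + 7*10 + 8*7
UFP = 48 + 65 + 4 + 70 + 56
UFP = 243

243


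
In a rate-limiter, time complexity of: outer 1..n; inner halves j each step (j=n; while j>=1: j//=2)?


Reasoning: n times log n
Complexity: O(n log n)

O(n log n)


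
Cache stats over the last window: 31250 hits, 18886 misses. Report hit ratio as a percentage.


Formula: hit rate = hits / (hits + misses) * 100
hit rate = 31250 / (31250 + 18886) * 100
hit rate = 31250 / 50136 * 100
hit rate = 62.33%

62.33%


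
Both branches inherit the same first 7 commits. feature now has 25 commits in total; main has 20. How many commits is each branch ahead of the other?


Common ancestor: commit #7
feature commits after divergence: 25 - 7 = 18
main commits after divergence: 20 - 7 = 13
feature is 18 commits ahead of main
main is 13 commits ahead of feature

feature ahead: 18, main ahead: 13


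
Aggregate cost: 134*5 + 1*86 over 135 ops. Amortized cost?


Formula: Amortized cost = Total cost / Operations
Total cost = (134 * 5) + (1 * 86)
Total cost = 670 + 86 = 756
Amortized = 756 / 135 = 5.6

5.6


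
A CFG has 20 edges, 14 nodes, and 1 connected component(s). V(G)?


Formula: V(G) = E - N + 2P
V(G) = 20 - 14 + 2*1
V(G) = 6 + 2
V(G) = 8

8


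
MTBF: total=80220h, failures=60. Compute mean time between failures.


Formula: MTBF = Total operating time / Number of failures
MTBF = 80220 / 60
MTBF = 1337.0 hours

1337.0 hours


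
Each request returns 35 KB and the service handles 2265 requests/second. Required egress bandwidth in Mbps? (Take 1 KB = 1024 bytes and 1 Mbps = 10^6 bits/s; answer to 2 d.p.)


Formula: Mbps = payload_bytes * RPS * 8 / 1e6
Payload per request = 35 KB = 35 * 1024 = 35840 bytes
Total bytes/sec = 35840 * 2265 = 81177600
Total bits/sec = 81177600 * 8 = 649420800
Mbps = 649420800 / 1e6 = 649.42

649.42 Mbps


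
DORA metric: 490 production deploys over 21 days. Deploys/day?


Formula: deployments per day = releases / days
= 490 / 21
= 23.333 deploys/day
(equivalently, 163.33 deploys/week)

23.333 deploys/day


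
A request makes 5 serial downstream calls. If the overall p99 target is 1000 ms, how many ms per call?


Formula: per_stage = total_budget / stages
per_stage = 1000 / 5
per_stage = 200.0 ms

200.0 ms


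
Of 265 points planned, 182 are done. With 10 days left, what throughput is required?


Formula: Required rate = Remaining points / Days left
Remaining = 265 - 182 = 83 points
Required rate = 83 / 10 = 8.3 points/day

8.3 points/day


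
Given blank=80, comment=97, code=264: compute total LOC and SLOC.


Total LOC = blank + comment + code
Total LOC = 80 + 97 + 264 = 441
SLOC (source only) = code = 264

Total LOC: 441, SLOC: 264


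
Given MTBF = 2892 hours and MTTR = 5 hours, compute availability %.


Availability = MTBF / (MTBF + MTTR)
Availability = 2892 / (2892 + 5)
Availability = 2892 / 2897
Availability = 99.8274%

99.8274%


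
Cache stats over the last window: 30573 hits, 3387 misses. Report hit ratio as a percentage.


Formula: hit rate = hits / (hits + misses) * 100
hit rate = 30573 / (30573 + 3387) * 100
hit rate = 30573 / 33960 * 100
hit rate = 90.03%

90.03%


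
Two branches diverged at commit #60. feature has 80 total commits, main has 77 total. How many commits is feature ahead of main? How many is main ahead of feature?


Common ancestor: commit #60
feature commits after divergence: 80 - 60 = 20
main commits after divergence: 77 - 60 = 17
feature is 20 commits ahead of main
main is 17 commits ahead of feature

feature ahead: 20, main ahead: 17


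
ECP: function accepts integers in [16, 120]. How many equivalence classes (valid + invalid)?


Valid range: [16, 120]
Class 1: x < 16 — invalid
Class 2: 16 ≤ x ≤ 120 — valid
Class 3: x > 120 — invalid
Total equivalence classes: 3

3 equivalence classes


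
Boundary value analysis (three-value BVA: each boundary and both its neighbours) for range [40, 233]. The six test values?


Range: [40, 233]
Boundaries: just below min, min, min+1, max-1, max, just above max
Values: [39, 40, 41, 232, 233, 234]

[39, 40, 41, 232, 233, 234]


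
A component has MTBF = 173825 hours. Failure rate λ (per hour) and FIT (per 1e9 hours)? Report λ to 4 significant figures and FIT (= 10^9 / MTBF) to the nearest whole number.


Formula: λ = 1 / MTBF; FIT = λ × 1e9 = 1e9 / MTBF
λ = 1 / 173825 ≈ 5.753e-06 failures/hour
FIT = 1e9 / 173825 ≈ 5753 failures per 1e9 hours (nearest whole number)

λ = 5.753e-06 /h, FIT = 5753


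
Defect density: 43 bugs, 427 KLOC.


Defect density = defects / KLOC
Defect density = 43 / 427
Defect density = 0.101 defects/KLOC

0.101 defects/KLOC


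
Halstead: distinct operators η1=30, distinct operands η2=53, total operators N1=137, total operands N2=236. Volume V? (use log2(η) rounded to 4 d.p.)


Formula: V = N * log2(η), where N = N1 + N2 and η = η1 + η2
η = 30 + 53 = 83
N = 137 + 236 = 373
log2(83) ≈ 6.3750
V = 373 * 6.3750 = 2377.88

2377.88


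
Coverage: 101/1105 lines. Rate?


Coverage = covered / total * 100
Coverage = 101 / 1105 * 100
Coverage = 9.14%

9.14%


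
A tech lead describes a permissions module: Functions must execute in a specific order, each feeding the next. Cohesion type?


Reasoning: Output of one is input to next
Type: Sequential cohesion

Sequential cohesion


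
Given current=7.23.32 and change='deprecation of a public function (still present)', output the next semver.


Current: 7.23.32
Change category: 'deprecation of a public function (still present)' → minor bump
SemVer rule: minor bump → increment MINOR, reset PATCH to 0 (MAJOR unchanged)
New: 7.24.0

7.24.0


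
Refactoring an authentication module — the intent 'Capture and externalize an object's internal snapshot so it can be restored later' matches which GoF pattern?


This matches the Memento pattern

Memento


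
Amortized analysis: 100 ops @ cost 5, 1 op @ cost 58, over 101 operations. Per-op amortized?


Formula: Amortized cost = Total cost / Operations
Total cost = (100 * 5) + (1 * 58)
Total cost = 500 + 58 = 558
Amortized = 558 / 101 = 5.5248

5.5248


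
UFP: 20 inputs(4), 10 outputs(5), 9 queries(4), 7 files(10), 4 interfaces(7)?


UFP = EI*4 + EO*5 + EQ*4 + ILF*10 + EIF*7
UFP = 20*4 + 10*5 + 9*4 + 7*10 + 4*7
UFP = 80 + 50 + 36 + 70 + 28
UFP = 264

264


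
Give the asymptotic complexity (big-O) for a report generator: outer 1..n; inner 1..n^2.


Reasoning: n times n^2
Complexity: O(n^3)

O(n^3)


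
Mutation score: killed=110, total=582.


Mutation score = killed / total * 100
Mutation score = 110 / 582 * 100
Mutation score = 18.9%

18.9%


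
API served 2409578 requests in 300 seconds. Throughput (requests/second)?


Formula: throughput = requests / seconds
throughput = 2409578 / 300
throughput = 8031.93 requests/second

8031.93 requests/second


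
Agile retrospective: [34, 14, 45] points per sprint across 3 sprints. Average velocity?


Formula: Avg velocity = Total points / Number of sprints
Points: [34, 14, 45]
Sum = 34 + 14 + 45 = 93
Avg velocity = 93 / 3 = 31.0 points/sprint

31.0 points/sprint


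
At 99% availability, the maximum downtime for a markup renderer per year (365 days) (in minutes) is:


Formula: allowed downtime = period * (100 - SLA) / 100
Period (year (365 days)) = 525600 minutes
Unavailability fraction = (100 - 99.0) / 100
Allowed downtime = 525600 * (100 - 99.0) / 100
Allowed downtime = 5256.0 minutes

5256.0 minutes


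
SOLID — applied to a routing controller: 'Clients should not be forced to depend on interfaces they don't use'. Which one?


This describes the Interface Segregation Principle (ISP)

Interface Segregation Principle (ISP)


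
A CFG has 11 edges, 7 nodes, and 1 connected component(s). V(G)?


Formula: V(G) = E - N + 2P
V(G) = 11 - 7 + 2*1
V(G) = 4 + 2
V(G) = 6

6


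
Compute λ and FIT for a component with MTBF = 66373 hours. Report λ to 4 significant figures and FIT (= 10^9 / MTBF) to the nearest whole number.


Formula: λ = 1 / MTBF; FIT = λ × 1e9 = 1e9 / MTBF
λ = 1 / 66373 ≈ 1.507e-05 failures/hour
FIT = 1e9 / 66373 ≈ 15066 failures per 1e9 hours (nearest whole number)

λ = 1.507e-05 /h, FIT = 15066


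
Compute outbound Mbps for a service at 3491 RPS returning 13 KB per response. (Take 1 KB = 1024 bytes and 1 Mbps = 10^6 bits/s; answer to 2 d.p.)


Formula: Mbps = payload_bytes * RPS * 8 / 1e6
Payload per request = 13 KB = 13 * 1024 = 13312 bytes
Total bytes/sec = 13312 * 3491 = 46472192
Total bits/sec = 46472192 * 8 = 371777536
Mbps = 371777536 / 1e6 = 371.78

371.78 Mbps


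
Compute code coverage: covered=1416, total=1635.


Coverage = covered / total * 100
Coverage = 1416 / 1635 * 100
Coverage = 86.61%

86.61%


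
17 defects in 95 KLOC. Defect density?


Defect density = defects / KLOC
Defect density = 17 / 95
Defect density = 0.179 defects/KLOC

0.179 defects/KLOC


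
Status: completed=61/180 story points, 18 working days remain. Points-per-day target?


Formula: Required rate = Remaining points / Days left
Remaining = 180 - 61 = 119 points
Required rate = 119 / 18 = 6.61 points/day

6.61 points/day


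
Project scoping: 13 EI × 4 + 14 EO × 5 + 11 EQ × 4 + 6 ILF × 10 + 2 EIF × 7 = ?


UFP = EI*4 + EO*5 + EQ*4 + ILF*10 + EIF*7
UFP = 13*4 + 14*5 + 11*4 + 6*10 + 2*7
UFP = 52 + 70 + 44 + 60 + 14
UFP = 240

240


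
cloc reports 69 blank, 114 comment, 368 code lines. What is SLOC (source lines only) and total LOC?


Total LOC = blank + comment + code
Total LOC = 69 + 114 + 368 = 551
SLOC (source only) = code = 368

Total LOC: 551, SLOC: 368


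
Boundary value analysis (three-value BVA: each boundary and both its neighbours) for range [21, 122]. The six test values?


Range: [21, 122]
Boundaries: just below min, min, min+1, max-1, max, just above max
Values: [20, 21, 22, 121, 122, 123]

[20, 21, 22, 121, 122, 123]


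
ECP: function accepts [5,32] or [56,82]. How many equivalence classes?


Valid ranges: [5,32] and [56,82]
Class 1: x < 5 — invalid
Class 2: 5 ≤ x ≤ 32 — valid
Class 3: 32 < x < 56 — invalid (gap between ranges)
Class 4: 56 ≤ x ≤ 82 — valid
Class 5: x > 82 — invalid
Total equivalence classes: 5

5 equivalence classes


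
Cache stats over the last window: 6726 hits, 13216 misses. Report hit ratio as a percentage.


Formula: hit rate = hits / (hits + misses) * 100
hit rate = 6726 / (6726 + 13216) * 100
hit rate = 6726 / 19942 * 100
hit rate = 33.73%

33.73%


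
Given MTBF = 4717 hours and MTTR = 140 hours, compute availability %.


Availability = MTBF / (MTBF + MTTR)
Availability = 4717 / (4717 + 140)
Availability = 4717 / 4857
Availability = 97.1176%

97.1176%


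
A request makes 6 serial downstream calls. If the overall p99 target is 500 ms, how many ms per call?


Formula: per_stage = total_budget / stages
per_stage = 500 / 6
per_stage = 83.33 ms

83.33 ms


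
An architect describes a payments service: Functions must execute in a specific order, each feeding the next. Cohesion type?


Reasoning: Output of one is input to next
Type: Sequential cohesion

Sequential cohesion


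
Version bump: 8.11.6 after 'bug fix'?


Current: 8.11.6
Change category: 'bug fix' → patch bump
SemVer rule: patch bump → increment PATCH (MAJOR and MINOR unchanged)
New: 8.11.7

8.11.7


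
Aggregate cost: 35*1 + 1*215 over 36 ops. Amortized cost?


Formula: Amortized cost = Total cost / Operations
Total cost = (35 * 1) + (1 * 215)
Total cost = 35 + 215 = 250
Amortized = 250 / 36 = 6.9444

6.9444


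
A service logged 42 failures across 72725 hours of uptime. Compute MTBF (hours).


Formula: MTBF = Total operating time / Number of failures
MTBF = 72725 / 42
MTBF = 1731.55 hours

1731.55 hours


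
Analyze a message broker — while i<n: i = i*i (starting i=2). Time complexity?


Reasoning: squaring drives double-exponential growth; iterations ~ log log n
Complexity: O(log log n)

O(log log n)


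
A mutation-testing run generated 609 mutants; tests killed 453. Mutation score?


Mutation score = killed / total * 100
Mutation score = 453 / 609 * 100
Mutation score = 74.38%

74.38%


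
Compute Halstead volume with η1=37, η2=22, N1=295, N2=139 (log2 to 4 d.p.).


Formula: V = N * log2(η), where N = N1 + N2 and η = η1 + η2
η = 37 + 22 = 59
N = 295 + 139 = 434
log2(59) ≈ 5.8826
V = 434 * 5.8826 = 2553.05

2553.05


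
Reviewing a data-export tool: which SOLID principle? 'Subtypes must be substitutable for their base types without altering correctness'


This describes the Liskov Substitution Principle (LSP)

Liskov Substitution Principle (LSP)


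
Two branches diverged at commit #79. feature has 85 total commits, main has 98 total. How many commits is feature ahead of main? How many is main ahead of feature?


Common ancestor: commit #79
feature commits after divergence: 85 - 79 = 6
main commits after divergence: 98 - 79 = 19
feature is 6 commits ahead of main
main is 19 commits ahead of feature

feature ahead: 6, main ahead: 19


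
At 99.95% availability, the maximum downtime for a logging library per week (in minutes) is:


Formula: allowed downtime = period * (100 - SLA) / 100
Period (week) = 10080 minutes
Unavailability fraction = (100 - 99.95) / 100
Allowed downtime = 10080 * (100 - 99.95) / 100
Allowed downtime = 5.04 minutes

5.04 minutes


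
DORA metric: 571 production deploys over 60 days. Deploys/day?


Formula: deployments per day = releases / days
= 571 / 60
= 9.517 deploys/day
(equivalently, 66.62 deploys/week)

9.517 deploys/day


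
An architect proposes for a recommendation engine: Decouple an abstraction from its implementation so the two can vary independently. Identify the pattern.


This matches the Bridge pattern

Bridge


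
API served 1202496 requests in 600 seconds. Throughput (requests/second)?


Formula: throughput = requests / seconds
throughput = 1202496 / 600
throughput = 2004.16 requests/second

2004.16 requests/second


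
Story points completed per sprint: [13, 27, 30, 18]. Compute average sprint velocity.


Formula: Avg velocity = Total points / Number of sprints
Points: [13, 27, 30, 18]
Sum = 13 + 27 + 30 + 18 = 88
Avg velocity = 88 / 4 = 22.0 points/sprint

22.0 points/sprint


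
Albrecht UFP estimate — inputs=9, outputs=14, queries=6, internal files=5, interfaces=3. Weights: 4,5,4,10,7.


UFP = EI*4 + EO*5 + EQ*4 + ILF*10 + EIF*7
UFP = 9*4 + 14*5 + 6*4 + 5*10 + 3*7
UFP = 36 + 70 + 24 + 50 + 21
UFP = 201

201


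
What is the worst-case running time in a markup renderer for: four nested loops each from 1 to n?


Reasoning: four levels of nesting
Complexity: O(n^4)

O(n^4)


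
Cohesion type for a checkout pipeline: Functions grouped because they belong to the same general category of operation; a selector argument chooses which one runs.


Reasoning: Grouped by category of activity, not by data or sequence
Type: Logical cohesion

Logical cohesion


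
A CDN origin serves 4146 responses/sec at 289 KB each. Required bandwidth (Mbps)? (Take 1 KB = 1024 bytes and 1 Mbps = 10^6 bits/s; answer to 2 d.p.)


Formula: Mbps = payload_bytes * RPS * 8 / 1e6
Payload per request = 289 KB = 289 * 1024 = 295936 bytes
Total bytes/sec = 295936 * 4146 = 1226950656
Total bits/sec = 1226950656 * 8 = 9815605248
Mbps = 9815605248 / 1e6 = 9815.61

9815.61 Mbps


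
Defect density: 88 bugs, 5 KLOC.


Defect density = defects / KLOC
Defect density = 88 / 5
Defect density = 17.6 defects/KLOC

17.6 defects/KLOC


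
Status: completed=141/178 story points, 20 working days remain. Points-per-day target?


Formula: Required rate = Remaining points / Days left
Remaining = 178 - 141 = 37 points
Required rate = 37 / 20 = 1.85 points/day

1.85 points/day


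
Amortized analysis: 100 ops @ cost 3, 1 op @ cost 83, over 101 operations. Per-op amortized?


Formula: Amortized cost = Total cost / Operations
Total cost = (100 * 3) + (1 * 83)
Total cost = 300 + 83 = 383
Amortized = 383 / 101 = 3.7921

3.7921


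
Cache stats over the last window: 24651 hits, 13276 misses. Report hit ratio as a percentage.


Formula: hit rate = hits / (hits + misses) * 100
hit rate = 24651 / (24651 + 13276) * 100
hit rate = 24651 / 37927 * 100
hit rate = 65.0%

65.0%


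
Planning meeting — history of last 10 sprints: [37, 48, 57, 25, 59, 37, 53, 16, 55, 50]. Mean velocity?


Formula: Avg velocity = Total points / Number of sprints
Points: [37, 48, 57, 25, 59, 37, 53, 16, 55, 50]
Sum = 37 + 48 + 57 + 25 + 59 + 37 + 53 + 16 + 55 + 50 = 437
Avg velocity = 437 / 10 = 43.7 points/sprint

43.7 points/sprint


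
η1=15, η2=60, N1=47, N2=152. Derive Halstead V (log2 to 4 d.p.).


Formula: V = N * log2(η), where N = N1 + N2 and η = η1 + η2
η = 15 + 60 = 75
N = 47 + 152 = 199
log2(75) ≈ 6.2288
V = 199 * 6.2288 = 1239.53

1239.53


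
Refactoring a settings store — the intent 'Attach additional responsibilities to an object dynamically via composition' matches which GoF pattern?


This matches the Decorator pattern

Decorator


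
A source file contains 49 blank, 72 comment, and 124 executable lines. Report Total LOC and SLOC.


Total LOC = blank + comment + code
Total LOC = 49 + 72 + 124 = 245
SLOC (source only) = code = 124

Total LOC: 245, SLOC: 124


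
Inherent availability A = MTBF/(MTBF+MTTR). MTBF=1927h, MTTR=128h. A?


Availability = MTBF / (MTBF + MTTR)
Availability = 1927 / (1927 + 128)
Availability = 1927 / 2055
Availability = 93.7713%

93.7713%


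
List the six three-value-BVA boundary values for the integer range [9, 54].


Range: [9, 54]
Boundaries: just below min, min, min+1, max-1, max, just above max
Values: [8, 9, 10, 53, 54, 55]

[8, 9, 10, 53, 54, 55]


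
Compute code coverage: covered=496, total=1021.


Coverage = covered / total * 100
Coverage = 496 / 1021 * 100
Coverage = 48.58%

48.58%


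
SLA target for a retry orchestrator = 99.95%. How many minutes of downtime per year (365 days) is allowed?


Formula: allowed downtime = period * (100 - SLA) / 100
Period (year (365 days)) = 525600 minutes
Unavailability fraction = (100 - 99.95) / 100
Allowed downtime = 525600 * (100 - 99.95) / 100
Allowed downtime = 262.8 minutes

262.8 minutes


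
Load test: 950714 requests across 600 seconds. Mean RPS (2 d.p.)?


Formula: throughput = requests / seconds
throughput = 950714 / 600
throughput = 1584.52 requests/second

1584.52 requests/second


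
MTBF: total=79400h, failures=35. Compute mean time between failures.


Formula: MTBF = Total operating time / Number of failures
MTBF = 79400 / 35
MTBF = 2268.57 hours

2268.57 hours


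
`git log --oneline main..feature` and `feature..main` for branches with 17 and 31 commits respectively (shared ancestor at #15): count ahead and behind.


Common ancestor: commit #15
feature commits after divergence: 17 - 15 = 2
main commits after divergence: 31 - 15 = 16
feature is 2 commits ahead of main
main is 16 commits ahead of feature

feature ahead: 2, main ahead: 16


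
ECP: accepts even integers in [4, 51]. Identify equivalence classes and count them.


Constraint: even integers in [4, 51]
Class 1: x < 4 — out-of-range invalid
Class 2: x in [4,51] but odd — wrong type invalid
Class 3: x in [4,51] and even — valid
Class 4: x > 51 — out-of-range invalid
Total equivalence classes: 4

4 equivalence classes


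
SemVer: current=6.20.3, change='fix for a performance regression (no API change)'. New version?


Current: 6.20.3
Change category: 'fix for a performance regression (no API change)' → patch bump
SemVer rule: patch bump → increment PATCH (MAJOR and MINOR unchanged)
New: 6.20.4

6.20.4


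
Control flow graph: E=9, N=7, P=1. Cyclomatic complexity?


Formula: V(G) = E - N + 2P
V(G) = 9 - 7 + 2*1
V(G) = 2 + 2
V(G) = 4

4


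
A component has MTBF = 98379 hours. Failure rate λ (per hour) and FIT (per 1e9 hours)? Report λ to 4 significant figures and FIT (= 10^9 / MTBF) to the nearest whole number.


Formula: λ = 1 / MTBF; FIT = λ × 1e9 = 1e9 / MTBF
λ = 1 / 98379 ≈ 1.016e-05 failures/hour
FIT = 1e9 / 98379 ≈ 10165 failures per 1e9 hours (nearest whole number)

λ = 1.016e-05 /h, FIT = 10165


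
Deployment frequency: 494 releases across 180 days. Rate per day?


Formula: deployments per day = releases / days
= 494 / 180
= 2.744 deploys/day
(equivalently, 19.21 deploys/week)

2.744 deploys/day


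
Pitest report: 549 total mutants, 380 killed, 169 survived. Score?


Mutation score = killed / total * 100
Mutation score = 380 / 549 * 100
Mutation score = 69.22%

69.22%


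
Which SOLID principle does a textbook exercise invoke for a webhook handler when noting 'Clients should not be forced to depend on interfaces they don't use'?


This describes the Interface Segregation Principle (ISP)

Interface Segregation Principle (ISP)


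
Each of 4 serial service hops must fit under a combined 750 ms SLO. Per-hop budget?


Formula: per_stage = total_budget / stages
per_stage = 750 / 4
per_stage = 187.5 ms

187.5 ms


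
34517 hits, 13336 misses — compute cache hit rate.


Formula: hit rate = hits / (hits + misses) * 100
hit rate = 34517 / (34517 + 13336) * 100
hit rate = 34517 / 47853 * 100
hit rate = 72.13%

72.13%


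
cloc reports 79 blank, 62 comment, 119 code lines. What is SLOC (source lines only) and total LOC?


Total LOC = blank + comment + code
Total LOC = 79 + 62 + 119 = 260
SLOC (source only) = code = 119

Total LOC: 260, SLOC: 119


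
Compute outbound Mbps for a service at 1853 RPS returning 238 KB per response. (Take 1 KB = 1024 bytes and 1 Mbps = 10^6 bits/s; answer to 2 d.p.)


Formula: Mbps = payload_bytes * RPS * 8 / 1e6
Payload per request = 238 KB = 238 * 1024 = 243712 bytes
Total bytes/sec = 243712 * 1853 = 451598336
Total bits/sec = 451598336 * 8 = 3612786688
Mbps = 3612786688 / 1e6 = 3612.79

3612.79 Mbps


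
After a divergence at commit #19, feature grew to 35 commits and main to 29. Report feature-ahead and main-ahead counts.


Common ancestor: commit #19
feature commits after divergence: 35 - 19 = 16
main commits after divergence: 29 - 19 = 10
feature is 16 commits ahead of main
main is 10 commits ahead of feature

feature ahead: 16, main ahead: 10


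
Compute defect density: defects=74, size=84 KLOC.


Defect density = defects / KLOC
Defect density = 74 / 84
Defect density = 0.881 defects/KLOC

0.881 defects/KLOC


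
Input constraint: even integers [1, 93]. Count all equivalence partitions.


Constraint: even integers in [1, 93]
Class 1: x < 1 — out-of-range invalid
Class 2: x in [1,93] but odd — wrong type invalid
Class 3: x in [1,93] and even — valid
Class 4: x > 93 — out-of-range invalid
Total equivalence classes: 4

4 equivalence classes


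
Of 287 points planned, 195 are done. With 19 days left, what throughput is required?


Formula: Required rate = Remaining points / Days left
Remaining = 287 - 195 = 92 points
Required rate = 92 / 19 = 4.84 points/day

4.84 points/day


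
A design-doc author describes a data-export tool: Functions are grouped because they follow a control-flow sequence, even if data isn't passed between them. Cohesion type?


Reasoning: Grouped by order of execution within a routine, not by data flow
Type: Procedural cohesion

Procedural cohesion


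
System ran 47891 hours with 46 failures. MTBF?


Formula: MTBF = Total operating time / Number of failures
MTBF = 47891 / 46
MTBF = 1041.11 hours

1041.11 hours


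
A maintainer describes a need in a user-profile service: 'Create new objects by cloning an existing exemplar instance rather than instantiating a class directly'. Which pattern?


This matches the Prototype pattern

Prototype


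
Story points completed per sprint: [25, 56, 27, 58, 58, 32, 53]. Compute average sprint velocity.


Formula: Avg velocity = Total points / Number of sprints
Points: [25, 56, 27, 58, 58, 32, 53]
Sum = 25 + 56 + 27 + 58 + 58 + 32 + 53 = 309
Avg velocity = 309 / 7 = 44.14 points/sprint

44.14 points/sprint


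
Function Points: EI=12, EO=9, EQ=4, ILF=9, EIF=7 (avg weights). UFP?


UFP = EI*4 + EO*5 + EQ*4 + ILF*10 + EIF*7
UFP = 12*4 + 9*5 + 4*4 + 9*10 + 7*7
UFP = 48 + 45 + 16 + 90 + 49
UFP = 248

248


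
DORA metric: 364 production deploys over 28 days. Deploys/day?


Formula: deployments per day = releases / days
= 364 / 28
= 13.0 deploys/day
(equivalently, 91.0 deploys/week)

13.0 deploys/day


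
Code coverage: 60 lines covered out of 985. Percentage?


Coverage = covered / total * 100
Coverage = 60 / 985 * 100
Coverage = 6.09%

6.09%


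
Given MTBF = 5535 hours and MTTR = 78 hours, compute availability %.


Availability = MTBF / (MTBF + MTTR)
Availability = 5535 / (5535 + 78)
Availability = 5535 / 5613
Availability = 98.6104%

98.6104%


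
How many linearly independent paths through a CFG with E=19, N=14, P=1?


Formula: V(G) = E - N + 2P
V(G) = 19 - 14 + 2*1
V(G) = 5 + 2
V(G) = 7

7


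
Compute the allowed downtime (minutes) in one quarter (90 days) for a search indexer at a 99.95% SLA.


Formula: allowed downtime = period * (100 - SLA) / 100
Period (quarter (90 days)) = 129600 minutes
Unavailability fraction = (100 - 99.95) / 100
Allowed downtime = 129600 * (100 - 99.95) / 100
Allowed downtime = 64.8 minutes

64.8 minutes


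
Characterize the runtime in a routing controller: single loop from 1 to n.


Reasoning: one pass through n items
Complexity: O(n)

O(n)


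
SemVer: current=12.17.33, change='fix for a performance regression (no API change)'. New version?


Current: 12.17.33
Change category: 'fix for a performance regression (no API change)' → patch bump
SemVer rule: patch bump → increment PATCH (MAJOR and MINOR unchanged)
New: 12.17.34

12.17.34


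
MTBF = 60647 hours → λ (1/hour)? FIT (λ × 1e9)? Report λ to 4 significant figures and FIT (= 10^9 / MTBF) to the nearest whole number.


Formula: λ = 1 / MTBF; FIT = λ × 1e9 = 1e9 / MTBF
λ = 1 / 60647 ≈ 1.649e-05 failures/hour
FIT = 1e9 / 60647 ≈ 16489 failures per 1e9 hours (nearest whole number)

λ = 1.649e-05 /h, FIT = 16489


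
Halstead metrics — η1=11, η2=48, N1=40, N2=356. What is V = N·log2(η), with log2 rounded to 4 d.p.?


Formula: V = N * log2(η), where N = N1 + N2 and η = η1 + η2
η = 11 + 48 = 59
N = 40 + 356 = 396
log2(59) ≈ 5.8826
V = 396 * 5.8826 = 2329.51

2329.51


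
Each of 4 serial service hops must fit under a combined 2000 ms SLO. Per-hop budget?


Formula: per_stage = total_budget / stages
per_stage = 2000 / 4
per_stage = 500.0 ms

500.0 ms


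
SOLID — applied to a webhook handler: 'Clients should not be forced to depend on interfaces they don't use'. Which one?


This describes the Interface Segregation Principle (ISP)

Interface Segregation Principle (ISP)


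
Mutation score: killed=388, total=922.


Mutation score = killed / total * 100
Mutation score = 388 / 922 * 100
Mutation score = 42.08%

42.08%


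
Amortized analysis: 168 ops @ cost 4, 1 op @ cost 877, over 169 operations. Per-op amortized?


Formula: Amortized cost = Total cost / Operations
Total cost = (168 * 4) + (1 * 877)
Total cost = 672 + 877 = 1549
Amortized = 1549 / 169 = 9.1657

9.1657


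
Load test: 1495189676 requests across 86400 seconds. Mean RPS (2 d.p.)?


Formula: throughput = requests / seconds
throughput = 1495189676 / 86400
throughput = 17305.44 requests/second

17305.44 requests/second
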